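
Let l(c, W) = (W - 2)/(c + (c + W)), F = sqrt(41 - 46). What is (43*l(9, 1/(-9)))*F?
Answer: -817*I*sqrt(5)/161 ≈ -11.347*I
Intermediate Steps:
F = I*sqrt(5) (F = sqrt(-5) = I*sqrt(5) ≈ 2.2361*I)
l(c, W) = (-2 + W)/(W + 2*c) (l(c, W) = (-2 + W)/(c + (W + c)) = (-2 + W)/(W + 2*c))
(43*l(9, 1/(-9)))*F = (43*((-2 + 1/(-9))/(1/(-9) + 2*9)))*(I*sqrt(5)) = (43*((-2 - 1/9)/(-1/9 + 18)))*(I*sqrt(5)) = (43*(-19/9/(161/9)))*(I*sqrt(5)) = (43*((9/161)*(-19/9)))*(I*sqrt(5)) = (43*(-19/161))*(I*sqrt(5)) = -817*I*sqrt(5)/161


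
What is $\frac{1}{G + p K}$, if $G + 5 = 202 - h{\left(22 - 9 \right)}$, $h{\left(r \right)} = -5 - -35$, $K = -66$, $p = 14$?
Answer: $- \frac{1}{757} \approx -0.001321$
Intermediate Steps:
$h{\left(r \right)} = 30$ ($h{\left(r \right)} = -5 + 35 = 30$)
$G = 167$ ($G = -5 + \left(202 - 30\right) = -5 + 172 = 167$)
$\frac{1}{G + p K} = \frac{1}{167 + 14 \left(-66\right)} = \frac{1}{167 - 924} = \frac{1}{-757} = - \frac{1}{757}$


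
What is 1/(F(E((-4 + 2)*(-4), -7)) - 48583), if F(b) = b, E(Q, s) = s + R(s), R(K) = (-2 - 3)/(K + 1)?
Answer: -6/291535 ≈ -2.0581e-5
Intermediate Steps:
R(K) = -5/(1 + K)
E(Q, s) = s - 5/(1 + s)
1/(F(E((-4 + 2)*(-4), -7)) - 48583) = 1/((-5 - 7*(1 - 7))/(1 - 7) - 48583) = 1/((-5 - 7*(-6))/(-6) - 48583) = 1/(-(-5 + 42)/6 - 48583) = 1/(-⅙*37 - 48583) = 1/(-37/6 - 48583) = 1/(-291535/6) = -6/291535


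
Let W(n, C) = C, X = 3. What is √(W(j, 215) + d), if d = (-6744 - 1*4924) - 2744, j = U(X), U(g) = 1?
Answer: I*√14197 ≈ 119.15*I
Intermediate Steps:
j = 1
d = -14412 (d = (-6744 - 4924) - 2744 = -11668 - 2744 = -14412)
√(W(j, 215) + d) = √(215 - 14412) = √(-14197) = I*√14197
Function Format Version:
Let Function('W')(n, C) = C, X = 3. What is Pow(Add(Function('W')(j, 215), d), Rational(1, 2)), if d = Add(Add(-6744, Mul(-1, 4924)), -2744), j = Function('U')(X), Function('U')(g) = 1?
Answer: Mul(I, Pow(14197, Rational(1, 2))) ≈ Mul(119.15, I)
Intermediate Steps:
j = 1
d = -14412 (d = Add(Add(-6744, -4924), -2744) = Add(-11668, -2744) = -14412)
Pow(Add(Function('W')(j, 215), d), Rational(1, 2)) = Pow(Add(215, -14412), Rational(1, 2)) = Pow(-14197, Rational(1, 2)) = Mul(I, Pow(14197, Rational(1, 2)))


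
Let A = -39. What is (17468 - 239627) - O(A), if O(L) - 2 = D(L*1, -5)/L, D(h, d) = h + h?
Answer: -222163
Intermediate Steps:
D(h, d) = 2*h
O(L) = 4 (O(L) = 2 + (2*(L*1))/L = 2 + (2*L)/L = 2 + 2 = 4)
(17468 - 239627) - O(A) = (17468 - 239627) - 1*4 = -222159 - 4 = -222163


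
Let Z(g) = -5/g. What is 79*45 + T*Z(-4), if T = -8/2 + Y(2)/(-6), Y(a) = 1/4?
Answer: 340795/96 ≈ 3549.9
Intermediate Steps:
Y(a) = 1/4
T = -97/24 (T = -8/2 + (1/4)/(-6) = -8*1/2 + (1/4)*(-1/6) = -4 - 1/24 = -97/24 ≈ -4.0417)
79*45 + T*Z(-4) = 79*45 - (-485)/(24*(-4)) = 3555 - (-485)*(-1)/(24*4) = 3555 - 97/24*5/4 = 3555 - 485/96 = 340795/96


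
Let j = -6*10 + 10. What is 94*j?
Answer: -4700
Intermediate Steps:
j = -50 (j = -60 + 10 = -50)
94*j = 94*(-50) = -4700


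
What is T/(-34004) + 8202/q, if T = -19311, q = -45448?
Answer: 37421595/96588362 ≈ 0.38743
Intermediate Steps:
T/(-34004) + 8202/q = -19311/(-34004) + 8202/(-45448) = -19311*(-1/34004) + 8202*(-1/45448) = 19311/34004 - 4101/22724 = 37421595/96588362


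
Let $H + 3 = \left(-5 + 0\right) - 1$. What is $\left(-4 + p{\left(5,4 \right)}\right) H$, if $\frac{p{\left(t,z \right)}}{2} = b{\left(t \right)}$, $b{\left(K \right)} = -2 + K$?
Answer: $-18$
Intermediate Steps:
$p{\left(t,z \right)} = -4 + 2 t$ ($p{\left(t,z \right)} = 2 \left(-2 + t\right) = -4 + 2 t$)
$H = -9$ ($H = -3 + \left(\left(-5 + 0\right) - 1\right) = -3 - 6 = -9$)
$\left(-4 + p{\left(5,4 \right)}\right) H = \left(-4 + \left(-4 + 2 \cdot 5\right)\right) \left(-9\right) = \left(-4 + \left(-4 + 10\right)\right) \left(-9\right) = \left(-4 + 6\right) \left(-9\right) = 2 \left(-9\right) = -18$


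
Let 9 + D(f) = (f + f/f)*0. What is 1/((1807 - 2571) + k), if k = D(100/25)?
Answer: -1/773 ≈ -0.0012937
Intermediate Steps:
D(f) = -9 (D(f) = -9 + (f + f/f)*0 = -9 + (f + 1)*0 = -9 + (1 + f)*0 = -9 + 0 = -9)
k = -9
1/((1807 - 2571) + k) = 1/((1807 - 2571) - 9) = 1/(-764 - 9) = 1/(-773) = -1/773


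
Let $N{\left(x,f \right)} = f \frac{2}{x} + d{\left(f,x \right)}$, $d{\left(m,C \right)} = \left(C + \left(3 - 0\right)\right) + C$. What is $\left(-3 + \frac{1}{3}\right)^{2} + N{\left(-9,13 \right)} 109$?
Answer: $- \frac{17485}{9} \approx -1942.8$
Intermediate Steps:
$d{\left(m,C \right)} = 3 + 2 C$ ($d{\left(m,C \right)} = \left(C + \left(3 + 0\right)\right) + C = \left(C + 3\right) + C = \left(3 + C\right) + C = 3 + 2 C$)
$N{\left(x,f \right)} = 3 + 2 x + \frac{2 f}{x}$ ($N{\left(x,f \right)} = f \frac{2}{x} + \left(3 + 2 x\right) = \frac{2 f}{x} + \left(3 + 2 x\right) = 3 + 2 x + \frac{2 f}{x}$)
$\left(-3 + \frac{1}{3}\right)^{2} + N{\left(-9,13 \right)} 109 = \left(-3 + \frac{1}{3}\right)^{2} + \left(3 + 2 \left(-9\right) + 2 \cdot 13 \frac{1}{-9}\right) 109 = \left(-3 + \frac{1}{3}\right)^{2} + \left(3 - 18 + 2 \cdot 13 \left(- \frac{1}{9}\right)\right) 109 = \left(- \frac{8}{3}\right)^{2} + \left(3 - 18 - \frac{26}{9}\right) 109 = \frac{64}{9} - \frac{17549}{9} = - \frac{17485}{9}$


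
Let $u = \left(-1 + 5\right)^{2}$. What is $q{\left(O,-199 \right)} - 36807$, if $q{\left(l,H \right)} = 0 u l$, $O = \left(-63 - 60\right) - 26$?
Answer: $-36807$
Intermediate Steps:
$O = -149$ ($O = -123 - 26 = -149$)
$u = 16$ ($u = 4^{2} = 16$)
$q{\left(l,H \right)} = 0$ ($q{\left(l,H \right)} = 0 \cdot 16 l = 0 l = 0$)
$q{\left(O,-199 \right)} - 36807 = 0 - 36807 = -36807$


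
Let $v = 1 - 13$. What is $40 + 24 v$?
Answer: $-248$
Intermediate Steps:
$v = -12$ ($v = 1 - 13 = -12$)
$40 + 24 v = 40 + 24 \left(-12\right) = 40 - 288 = -248$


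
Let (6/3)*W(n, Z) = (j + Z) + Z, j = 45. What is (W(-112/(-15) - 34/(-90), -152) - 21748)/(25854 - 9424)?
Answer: -8751/6572 ≈ -1.3316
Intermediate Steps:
W(n, Z) = 45/2 + Z (W(n, Z) = ((45 + Z) + Z)/2 = (45 + 2*Z)/2 = 45/2 + Z)
(W(-112/(-15) - 34/(-90), -152) - 21748)/(25854 - 9424) = ((45/2 - 152) - 21748)/(25854 - 9424) = (-259/2 - 21748)/16430 = -43755/2*1/16430 = -8751/6572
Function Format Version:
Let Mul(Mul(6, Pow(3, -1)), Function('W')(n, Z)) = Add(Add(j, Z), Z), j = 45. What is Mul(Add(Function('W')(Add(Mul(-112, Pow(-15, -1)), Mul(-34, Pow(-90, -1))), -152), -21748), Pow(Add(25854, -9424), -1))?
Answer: Rational(-8751, 6572) ≈ -1.3316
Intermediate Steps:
Function('W')(n, Z) = Add(Rational(45, 2), Z) (Function('W')(n, Z) = Mul(Rational(1, 2), Add(Add(45, Z), Z)) = Mul(Rational(1, 2), Add(45, Mul(2, Z))) = Add(Rational(45, 2), Z))
Mul(Add(Function('W')(Add(Mul(-112, Pow(-15, -1)), Mul(-34, Pow(-90, -1))), -152), -21748), Pow(Add(25854, -9424), -1)) = Mul(Add(Add(Rational(45, 2), -152), -21748), Pow(Add(25854, -9424), -1)) = Mul(Add(Rational(-259, 2), -21748), Pow(16430, -1)) = Mul(Rational(-43755, 2), Rational(1, 16430)) = Rational(-8751, 6572)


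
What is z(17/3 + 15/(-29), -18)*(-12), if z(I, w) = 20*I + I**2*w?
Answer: 3777536/841 ≈ 4491.7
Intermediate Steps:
z(I, w) = 20*I + w*I**2
z(17/3 + 15/(-29), -18)*(-12) = ((17/3 + 15/(-29))*(20 + (17/3 + 15/(-29))*(-18)))*(-12) = ((17*(1/3) + 15*(-1/29))*(20 + (17*(1/3) + 15*(-1/29))*(-18)))*(-12) = ((17/3 - 15/29)*(20 + (17/3 - 15/29)*(-18)))*(-12) = (448*(20 + (448/87)*(-18))/87)*(-12) = (448*(20 - 2688/29)/87)*(-12) = ((448/87)*(-2108/29))*(-12) = -944384/2523*(-12) = 3777536/841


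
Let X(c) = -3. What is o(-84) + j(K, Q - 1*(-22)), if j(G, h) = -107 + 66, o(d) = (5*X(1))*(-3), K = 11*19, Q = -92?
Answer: 4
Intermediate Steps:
K = 209
o(d) = 45 (o(d) = (5*(-3))*(-3) = -15*(-3) = 45)
j(G, h) = -41
o(-84) + j(K, Q - 1*(-22)) = 45 - 41 = 4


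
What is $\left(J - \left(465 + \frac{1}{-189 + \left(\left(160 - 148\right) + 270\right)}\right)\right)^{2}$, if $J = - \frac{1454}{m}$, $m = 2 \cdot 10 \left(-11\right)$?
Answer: $\frac{21990931923601}{104652900} \approx 2.1013 \cdot 10^{5}$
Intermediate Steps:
$m = -220$ ($m = 20 \left(-11\right) = -220$)
$J = \frac{727}{110}$ ($J = - \frac{1454}{-220} = \left(-1454\right) \left(- \frac{1}{220}\right) = \frac{727}{110} \approx 6.6091$)
$\left(J - \left(465 + \frac{1}{-189 + \left(\left(160 - 148\right) + 270\right)}\right)\right)^{2} = \left(\frac{727}{110} - \left(465 + \frac{1}{-189 + \left(\left(160 - 148\right) + 270\right)}\right)\right)^{2} = \left(\frac{727}{110} - \left(465 + \frac{1}{-189 + \left(12 + 270\right)}\right)\right)^{2} = \left(\frac{727}{110} - \left(465 + \frac{1}{-189 + 282}\right)\right)^{2} = \left(\frac{727}{110} - \frac{43246}{93}\right)^{2} = \left(- \frac{4689449}{10230}\right)^{2} = \frac{21990931923601}{104652900}$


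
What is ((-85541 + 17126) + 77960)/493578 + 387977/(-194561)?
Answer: -189639826961/96031029258 ≈ -1.9748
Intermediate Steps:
((-85541 + 17126) + 77960)/493578 + 387977/(-194561) = (-68415 + 77960)*(1/493578) + 387977*(-1/194561) = 9545*(1/493578) - 387977/194561 = 9545/493578 - 387977/194561 = -189639826961/96031029258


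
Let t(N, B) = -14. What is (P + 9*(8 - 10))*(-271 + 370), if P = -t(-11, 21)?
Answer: -396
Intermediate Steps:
P = 14 (P = -1*(-14) = 14)
(P + 9*(8 - 10))*(-271 + 370) = (14 + 9*(8 - 10))*(-271 + 370) = (14 + 9*(-2))*99 = (14 - 18)*99 = -4*99 = -396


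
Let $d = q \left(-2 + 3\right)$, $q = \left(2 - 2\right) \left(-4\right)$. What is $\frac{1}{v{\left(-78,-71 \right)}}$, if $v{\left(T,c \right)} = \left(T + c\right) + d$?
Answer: $- \frac{1}{149} \approx -0.0067114$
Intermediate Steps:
$q = 0$ ($q = 0 \left(-4\right) = 0$)
$d = 0$ ($d = 0 \left(-2 + 3\right) = 0 \cdot 1 = 0$)
$v{\left(T,c \right)} = T + c$ ($v{\left(T,c \right)} = \left(T + c\right) + 0 = T + c$)
$\frac{1}{v{\left(-78,-71 \right)}} = \frac{1}{-78 - 71} = \frac{1}{-149} = - \frac{1}{149}$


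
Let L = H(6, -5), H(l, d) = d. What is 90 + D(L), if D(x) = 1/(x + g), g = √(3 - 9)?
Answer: 2785/31 - I*√6/31 ≈ 89.839 - 0.079016*I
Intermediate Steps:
L = -5
g = I*√6 (g = √(-6) = I*√6 ≈ 2.4495*I)
D(x) = 1/(x + I*√6)
90 + D(L) = 90 + 1/(-5 + I*√6)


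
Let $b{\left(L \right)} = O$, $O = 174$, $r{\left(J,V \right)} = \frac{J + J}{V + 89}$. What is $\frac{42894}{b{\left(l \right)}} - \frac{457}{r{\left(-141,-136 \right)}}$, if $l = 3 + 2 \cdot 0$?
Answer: $\frac{29641}{174} \approx 170.35$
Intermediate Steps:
$r{\left(J,V \right)} = \frac{2 J}{89 + V}$
$l = 3$ ($l = 3 + 0 = 3$)
$b{\left(L \right)} = 174$
$\frac{42894}{b{\left(l \right)}} - \frac{457}{r{\left(-141,-136 \right)}} = \frac{42894}{174} - \frac{457}{2 \left(-141\right) \frac{1}{89 - 136}} = 42894 \cdot \frac{1}{174} - \frac{457}{2 \left(-141\right) \frac{1}{-47}} = \frac{7149}{29} - \frac{457}{2 \left(-141\right) \left(- \frac{1}{47}\right)} = \frac{7149}{29} - \frac{457}{6} = \frac{29641}{174}$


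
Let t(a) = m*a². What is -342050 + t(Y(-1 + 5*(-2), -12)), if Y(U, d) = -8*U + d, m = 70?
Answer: 62270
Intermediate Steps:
Y(U, d) = d - 8*U
t(a) = 70*a²
-342050 + t(Y(-1 + 5*(-2), -12)) = -342050 + 70*(-12 - 8*(-1 + 5*(-2)))² = -342050 + 70*(-12 - 8*(-1 - 10))² = -342050 + 70*(-12 - 8*(-11))² = -342050 + 70*(-12 + 88)² = -342050 + 70*76² = -342050 + 70*5776 = -342050 + 404320 = 62270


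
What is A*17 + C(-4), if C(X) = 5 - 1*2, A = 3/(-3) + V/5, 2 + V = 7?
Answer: 3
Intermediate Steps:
V = 5 (V = -2 + 7 = 5)
A = 0 (A = 3/(-3) + 5/5 = 3*(-1/3) + 5*(1/5) = -1 + 1 = 0)
C(X) = 3 (C(X) = 5 - 2 = 3)
A*17 + C(-4) = 0*17 + 3 = 0 + 3 = 3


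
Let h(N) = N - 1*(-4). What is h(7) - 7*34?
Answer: -227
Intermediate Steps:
h(N) = 4 + N (h(N) = N + 4 = 4 + N)
h(7) - 7*34 = (4 + 7) - 7*34 = 11 - 238 = -227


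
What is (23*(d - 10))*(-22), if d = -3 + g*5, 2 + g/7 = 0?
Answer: 41998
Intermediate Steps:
g = -14 (g = -14 + 7*0 = -14 + 0 = -14)
d = -73 (d = -3 - 14*5 = -3 - 70 = -73)
(23*(d - 10))*(-22) = (23*(-73 - 10))*(-22) = (23*(-83))*(-22) = -1909*(-22) = 41998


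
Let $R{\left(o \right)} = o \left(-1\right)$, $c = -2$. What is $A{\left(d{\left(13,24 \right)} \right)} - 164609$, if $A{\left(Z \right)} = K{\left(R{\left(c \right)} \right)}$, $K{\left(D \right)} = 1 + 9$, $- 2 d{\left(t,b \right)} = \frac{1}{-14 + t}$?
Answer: $-164599$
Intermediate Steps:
$R{\left(o \right)} = - o$
$d{\left(t,b \right)} = - \frac{1}{2 \left(-14 + t\right)}$
$K{\left(D \right)} = 10$
$A{\left(Z \right)} = 10$
$A{\left(d{\left(13,24 \right)} \right)} - 164609 = 10 - 164609 = -164599$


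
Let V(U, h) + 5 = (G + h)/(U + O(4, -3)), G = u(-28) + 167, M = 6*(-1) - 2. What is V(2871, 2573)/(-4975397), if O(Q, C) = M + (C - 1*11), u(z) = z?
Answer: 607/746047687 ≈ 8.1362e-7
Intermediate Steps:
M = -8 (M = -6 - 2 = -8)
O(Q, C) = -19 + C (O(Q, C) = -8 + (C - 1*11) = -8 + (C - 11) = -8 + (-11 + C) = -19 + C)
G = 139 (G = -28 + 167 = 139)
V(U, h) = -5 + (139 + h)/(-22 + U) (V(U, h) = -5 + (139 + h)/(U + (-19 - 3)) = -5 + (139 + h)/(U - 22) = -5 + (139 + h)/(-22 + U))
V(2871, 2573)/(-4975397) = ((249 + 2573 - 5*2871)/(-22 + 2871))/(-4975397) = ((249 + 2573 - 14355)/2849)*(-1/4975397) = ((1/2849)*(-11533))*(-1/4975397) = -11533/2849*(-1/4975397) = 607/746047687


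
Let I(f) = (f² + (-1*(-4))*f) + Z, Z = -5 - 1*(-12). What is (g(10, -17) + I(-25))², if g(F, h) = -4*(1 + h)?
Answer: 355216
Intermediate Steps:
Z = 7 (Z = -5 + 12 = 7)
g(F, h) = -4 - 4*h
I(f) = 7 + f² + 4*f (I(f) = (f² + (-1*(-4))*f) + 7 = (f² + 4*f) + 7 = 7 + f² + 4*f)
(g(10, -17) + I(-25))² = ((-4 - 4*(-17)) + (7 + (-25)² + 4*(-25)))² = ((-4 + 68) + (7 + 625 - 100))² = (64 + 532)² = 596² = 355216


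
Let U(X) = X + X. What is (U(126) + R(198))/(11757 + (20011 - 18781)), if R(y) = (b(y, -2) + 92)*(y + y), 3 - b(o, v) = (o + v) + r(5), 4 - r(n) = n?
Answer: -4372/1443 ≈ -3.0298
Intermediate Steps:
r(n) = 4 - n
b(o, v) = 4 - o - v (b(o, v) = 3 - ((o + v) + (4 - 1*5)) = 3 - ((o + v) + (4 - 5)) = 3 - ((o + v) - 1) = 3 - (-1 + o + v) = 3 + (1 - o - v) = 4 - o - v)
U(X) = 2*X
R(y) = 2*y*(98 - y) (R(y) = ((4 - y - 1*(-2)) + 92)*(y + y) = ((4 - y + 2) + 92)*(2*y) = ((6 - y) + 92)*(2*y) = (98 - y)*(2*y) = 2*y*(98 - y))
(U(126) + R(198))/(11757 + (20011 - 18781)) = (2*126 + 2*198*(98 - 1*198))/(11757 + (20011 - 18781)) = (252 + 2*198*(98 - 198))/(11757 + 1230) = (252 + 2*198*(-100))/12987 = (252 - 39600)*(1/12987) = -39348*1/12987 = -4372/1443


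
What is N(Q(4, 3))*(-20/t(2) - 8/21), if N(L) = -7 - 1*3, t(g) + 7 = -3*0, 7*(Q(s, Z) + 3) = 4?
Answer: -520/21 ≈ -24.762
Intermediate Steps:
Q(s, Z) = -17/7 (Q(s, Z) = -3 + (⅐)*4 = -3 + 4/7 = -17/7)
t(g) = -7 (t(g) = -7 - 3*0 = -7 + 0 = -7)
N(L) = -10 (N(L) = -7 - 3 = -10)
N(Q(4, 3))*(-20/t(2) - 8/21) = -10*(-20/(-7) - 8/21) = -10*(-20*(-⅐) - 8*1/21) = -10*(20/7 - 8/21) = -10*52/21 = -520/21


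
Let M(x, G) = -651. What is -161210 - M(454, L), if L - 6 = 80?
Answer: -160559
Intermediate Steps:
L = 86 (L = 6 + 80 = 86)
-161210 - M(454, L) = -161210 - 1*(-651) = -161210 + 651 = -160559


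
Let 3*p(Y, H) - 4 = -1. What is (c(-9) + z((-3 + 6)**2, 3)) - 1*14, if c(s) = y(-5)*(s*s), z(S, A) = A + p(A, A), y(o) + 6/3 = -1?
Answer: -253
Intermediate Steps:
p(Y, H) = 1 (p(Y, H) = 4/3 + (1/3)*(-1) = 4/3 - 1/3 = 1)
y(o) = -3 (y(o) = -2 - 1 = -3)
z(S, A) = 1 + A (z(S, A) = A + 1 = 1 + A)
c(s) = -3*s**2 (c(s) = -3*s*s = -3*s**2)
(c(-9) + z((-3 + 6)**2, 3)) - 1*14 = (-3*(-9)**2 + (1 + 3)) - 1*14 = (-3*81 + 4) - 14 = (-243 + 4) - 14 = -239 - 14 = -253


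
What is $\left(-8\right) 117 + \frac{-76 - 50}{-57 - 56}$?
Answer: $- \frac{105642}{113} \approx -934.88$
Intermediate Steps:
$\left(-8\right) 117 + \frac{-76 - 50}{-57 - 56} = -936 - \frac{126}{-113} = -936 - - \frac{126}{113} = -936 + \frac{126}{113} = - \frac{105642}{113}$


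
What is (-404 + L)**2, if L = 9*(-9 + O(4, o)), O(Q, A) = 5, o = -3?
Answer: 193600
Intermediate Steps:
L = -36 (L = 9*(-9 + 5) = 9*(-4) = -36)
(-404 + L)**2 = (-404 - 36)**2 = (-440)**2 = 193600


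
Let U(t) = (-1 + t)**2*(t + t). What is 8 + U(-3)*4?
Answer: -376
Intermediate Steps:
U(t) = 2*t*(-1 + t)**2 (U(t) = (-1 + t)**2*(2*t) = 2*t*(-1 + t)**2)
8 + U(-3)*4 = 8 + (2*(-3)*(-1 - 3)**2)*4 = 8 + (2*(-3)*(-4)**2)*4 = 8 + (2*(-3)*16)*4 = 8 - 96*4 = 8 - 384 = -376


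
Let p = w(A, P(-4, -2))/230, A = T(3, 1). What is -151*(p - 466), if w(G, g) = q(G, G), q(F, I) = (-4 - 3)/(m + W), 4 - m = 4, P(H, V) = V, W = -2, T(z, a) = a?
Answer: 32367303/460 ≈ 70364.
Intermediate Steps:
m = 0 (m = 4 - 1*4 = 4 - 4 = 0)
A = 1
q(F, I) = 7/2 (q(F, I) = (-4 - 3)/(0 - 2) = -7/(-2) = -7*(-½) = 7/2)
w(G, g) = 7/2
p = 7/460 (p = (7/2)/230 = (7/2)*(1/230) = 7/460 ≈ 0.015217)
-151*(p - 466) = -151*(7/460 - 466) = -151*(-214353/460) = 32367303/460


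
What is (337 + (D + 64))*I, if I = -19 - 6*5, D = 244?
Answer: -31605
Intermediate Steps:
I = -49 (I = -19 - 30 = -49)
(337 + (D + 64))*I = (337 + (244 + 64))*(-49) = (337 + 308)*(-49) = 645*(-49) = -31605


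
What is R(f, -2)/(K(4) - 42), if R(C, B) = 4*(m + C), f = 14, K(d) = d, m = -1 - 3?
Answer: -20/19 ≈ -1.0526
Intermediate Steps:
m = -4
R(C, B) = -16 + 4*C (R(C, B) = 4*(-4 + C) = -16 + 4*C)
R(f, -2)/(K(4) - 42) = (-16 + 4*14)/(4 - 42) = (-16 + 56)/(-38) = -1/38*40 = -20/19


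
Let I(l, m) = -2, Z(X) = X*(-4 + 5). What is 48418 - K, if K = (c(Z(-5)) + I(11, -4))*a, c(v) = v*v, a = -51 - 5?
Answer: 49706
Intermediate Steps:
Z(X) = X (Z(X) = X*1 = X)
a = -56
c(v) = v²
K = -1288 (K = ((-5)² - 2)*(-56) = (25 - 2)*(-56) = 23*(-56) = -1288)
48418 - K = 48418 - 1*(-1288) = 48418 + 1288 = 49706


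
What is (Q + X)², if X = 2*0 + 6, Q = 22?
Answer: 784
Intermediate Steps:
X = 6 (X = 0 + 6 = 6)
(Q + X)² = (22 + 6)² = 28² = 784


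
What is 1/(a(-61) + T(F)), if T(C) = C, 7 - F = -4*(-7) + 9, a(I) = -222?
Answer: -1/252 ≈ -0.0039683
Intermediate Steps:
F = -30 (F = 7 - (-4*(-7) + 9) = 7 - (28 + 9) = 7 - 1*37 = 7 - 37 = -30)
1/(a(-61) + T(F)) = 1/(-222 - 30) = 1/(-252) = -1/252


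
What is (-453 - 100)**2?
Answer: 305809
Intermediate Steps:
(-453 - 100)**2 = (-553)**2 = 305809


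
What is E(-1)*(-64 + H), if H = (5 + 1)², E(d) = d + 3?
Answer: -56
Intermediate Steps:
E(d) = 3 + d
H = 36 (H = 6² = 36)
E(-1)*(-64 + H) = (3 - 1)*(-64 + 36) = 2*(-28) = -56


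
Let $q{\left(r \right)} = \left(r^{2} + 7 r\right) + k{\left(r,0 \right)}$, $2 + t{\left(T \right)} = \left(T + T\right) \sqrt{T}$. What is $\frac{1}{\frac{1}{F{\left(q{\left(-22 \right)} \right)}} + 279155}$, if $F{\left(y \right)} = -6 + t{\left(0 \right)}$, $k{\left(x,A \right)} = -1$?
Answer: $\frac{8}{2233239} \approx 3.5822 \cdot 10^{-6}$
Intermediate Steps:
$t{\left(T \right)} = -2 + 2 T^{\frac{3}{2}}$ ($t{\left(T \right)} = -2 + \left(T + T\right) \sqrt{T} = -2 + 2 T \sqrt{T} = -2 + 2 T^{\frac{3}{2}}$)
$q{\left(r \right)} = -1 + r^{2} + 7 r$ ($q{\left(r \right)} = \left(r^{2} + 7 r\right) - 1 = -1 + r^{2} + 7 r$)
$F{\left(y \right)} = -8$ ($F{\left(y \right)} = -6 - \left(2 - 2 \cdot 0^{\frac{3}{2}}\right) = -6 + \left(-2 + 2 \cdot 0\right) = -6 + \left(-2 + 0\right) = -6 - 2 = -8$)
$\frac{1}{\frac{1}{F{\left(q{\left(-22 \right)} \right)}} + 279155} = \frac{1}{\frac{1}{-8} + 279155} = \frac{1}{- \frac{1}{8} + 279155} = \frac{1}{\frac{2233239}{8}} = \frac{8}{2233239}$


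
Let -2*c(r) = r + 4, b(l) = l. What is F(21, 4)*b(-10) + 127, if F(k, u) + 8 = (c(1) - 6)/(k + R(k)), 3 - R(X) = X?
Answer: 706/3 ≈ 235.33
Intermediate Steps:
R(X) = 3 - X
c(r) = -2 - r/2 (c(r) = -(r + 4)/2 = -(4 + r)/2 = -2 - r/2)
F(k, u) = -65/6 (F(k, u) = -8 + ((-2 - 1/2*1) - 6)/(k + (3 - k)) = -8 + ((-2 - 1/2) - 6)/3 = -8 + (-5/2 - 6)*(1/3) = -8 - 17/2*1/3 = -8 - 17/6 = -65/6)
F(21, 4)*b(-10) + 127 = -65/6*(-10) + 127 = 325/3 + 127 = 706/3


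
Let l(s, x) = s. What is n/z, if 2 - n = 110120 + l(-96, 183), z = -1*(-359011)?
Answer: -110022/359011 ≈ -0.30646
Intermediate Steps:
z = 359011
n = -110022 (n = 2 - (110120 - 96) = 2 - 1*110024 = 2 - 110024 = -110022)
n/z = -110022/359011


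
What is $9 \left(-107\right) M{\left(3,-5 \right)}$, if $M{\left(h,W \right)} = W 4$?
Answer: $19260$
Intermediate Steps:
$M{\left(h,W \right)} = 4 W$
$9 \left(-107\right) M{\left(3,-5 \right)} = 9 \left(-107\right) 4 \left(-5\right) = \left(-963\right) \left(-20\right) = 19260$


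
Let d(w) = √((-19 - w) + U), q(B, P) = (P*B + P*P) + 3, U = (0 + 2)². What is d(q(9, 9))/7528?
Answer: 3*I*√5/3764 ≈ 0.0017822*I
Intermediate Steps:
U = 4 (U = 2² = 4)
q(B, P) = 3 + P² + B*P (q(B, P) = (B*P + P²) + 3 = (P² + B*P) + 3 = 3 + P² + B*P)
d(w) = √(-15 - w) (d(w) = √((-19 - w) + 4) = √(-15 - w))
d(q(9, 9))/7528 = √(-15 - (3 + 9² + 9*9))/7528 = √(-15 - (3 + 81 + 81))*(1/7528) = √(-15 - 1*165)*(1/7528) = √(-15 - 165)*(1/7528) = √(-180)*(1/7528) = (6*I*√5)*(1/7528) = 3*I*√5/3764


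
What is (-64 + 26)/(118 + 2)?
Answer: -19/60 ≈ -0.31667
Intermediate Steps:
(-64 + 26)/(118 + 2) = -38/120 = -38*1/120 = -19/60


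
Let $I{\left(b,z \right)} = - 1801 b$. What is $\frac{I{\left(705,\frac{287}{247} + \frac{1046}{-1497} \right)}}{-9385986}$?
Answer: $\frac{423235}{3128662} \approx 0.13528$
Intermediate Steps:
$\frac{I{\left(705,\frac{287}{247} + \frac{1046}{-1497} \right)}}{-9385986} = \frac{\left(-1801\right) 705}{-9385986} = \left(-1269705\right) \left(- \frac{1}{9385986}\right) = \frac{423235}{3128662}$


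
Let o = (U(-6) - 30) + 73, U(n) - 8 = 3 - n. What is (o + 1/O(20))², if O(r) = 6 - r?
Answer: 703921/196 ≈ 3591.4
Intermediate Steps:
U(n) = 11 - n (U(n) = 8 + (3 - n) = 11 - n)
o = 60 (o = ((11 - 1*(-6)) - 30) + 73 = ((11 + 6) - 30) + 73 = (17 - 30) + 73 = -13 + 73 = 60)
(o + 1/O(20))² = (60 + 1/(6 - 1*20))² = (60 + 1/(6 - 20))² = (60 + 1/(-14))² = (60 - 1/14)² = (839/14)² = 703921/196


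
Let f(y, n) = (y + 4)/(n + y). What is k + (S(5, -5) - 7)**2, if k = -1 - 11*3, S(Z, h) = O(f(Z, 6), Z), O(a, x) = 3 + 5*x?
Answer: 407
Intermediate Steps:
f(y, n) = (4 + y)/(n + y)
S(Z, h) = 3 + 5*Z
k = -34 (k = -1 - 33 = -34)
k + (S(5, -5) - 7)**2 = -34 + ((3 + 5*5) - 7)**2 = -34 + ((3 + 25) - 7)**2 = -34 + (28 - 7)**2 = -34 + 21**2 = -34 + 441 = 407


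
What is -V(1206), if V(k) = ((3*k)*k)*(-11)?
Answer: 47996388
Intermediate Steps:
V(k) = -33*k² (V(k) = (3*k²)*(-11) = -33*k²)
-V(1206) = -(-33)*1206² = -(-33)*1454436 = -1*(-47996388) = 47996388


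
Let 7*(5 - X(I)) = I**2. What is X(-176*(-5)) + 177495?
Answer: 468100/7 ≈ 66871.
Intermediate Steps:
X(I) = 5 - I**2/7
X(-176*(-5)) + 177495 = (5 - (-176*(-5))**2/7) + 177495 = (5 - 1/7*880**2) + 177495 = (5 - 1/7*774400) + 177495 = (5 - 774400/7) + 177495 = -774365/7 + 177495 = 468100/7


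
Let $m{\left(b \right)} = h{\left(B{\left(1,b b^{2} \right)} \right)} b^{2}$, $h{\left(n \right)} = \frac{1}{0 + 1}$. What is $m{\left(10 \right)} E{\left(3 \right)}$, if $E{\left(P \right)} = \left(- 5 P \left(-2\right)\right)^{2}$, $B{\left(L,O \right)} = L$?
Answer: $90000$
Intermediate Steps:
$h{\left(n \right)} = 1$ ($h{\left(n \right)} = 1^{-1} = 1$)
$E{\left(P \right)} = 100 P^{2}$ ($E{\left(P \right)} = \left(10 P\right)^{2} = 100 P^{2}$)
$m{\left(b \right)} = b^{2}$ ($m{\left(b \right)} = 1 b^{2} = b^{2}$)
$m{\left(10 \right)} E{\left(3 \right)} = 10^{2} \cdot 100 \cdot 3^{2} = 100 \cdot 100 \cdot 9 = 100 \cdot 900 = 90000$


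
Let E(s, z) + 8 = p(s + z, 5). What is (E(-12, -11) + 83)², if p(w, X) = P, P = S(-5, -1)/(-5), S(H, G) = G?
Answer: 141376/25 ≈ 5655.0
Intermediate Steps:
P = ⅕ (P = -1/(-5) = -1*(-⅕) = ⅕ ≈ 0.20000)
p(w, X) = ⅕
E(s, z) = -39/5 (E(s, z) = -8 + ⅕ = -39/5)
(E(-12, -11) + 83)² = (-39/5 + 83)² = (376/5)² = 141376/25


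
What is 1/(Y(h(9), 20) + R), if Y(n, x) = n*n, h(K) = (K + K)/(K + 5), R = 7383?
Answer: 49/361848 ≈ 0.00013542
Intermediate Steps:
h(K) = 2*K/(5 + K) (h(K) = (2*K)/(5 + K) = 2*K/(5 + K))
Y(n, x) = n²
1/(Y(h(9), 20) + R) = 1/((2*9/(5 + 9))² + 7383) = 1/((2*9/14)² + 7383) = 1/((2*9*(1/14))² + 7383) = 1/((9/7)² + 7383) = 1/(81/49 + 7383) = 1/(361848/49) = 49/361848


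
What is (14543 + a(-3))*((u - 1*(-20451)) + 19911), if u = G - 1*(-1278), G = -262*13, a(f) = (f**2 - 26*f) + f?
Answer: 559248718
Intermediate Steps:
a(f) = f**2 - 25*f
G = -3406
u = -2128 (u = -3406 - 1*(-1278) = -3406 + 1278 = -2128)
(14543 + a(-3))*((u - 1*(-20451)) + 19911) = (14543 - 3*(-25 - 3))*((-2128 - 1*(-20451)) + 19911) = (14543 - 3*(-28))*((-2128 + 20451) + 19911) = (14543 + 84)*(18323 + 19911) = 14627*38234 = 559248718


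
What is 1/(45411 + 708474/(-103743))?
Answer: 34581/1570121633 ≈ 2.2024e-5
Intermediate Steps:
1/(45411 + 708474/(-103743)) = 1/(45411 + 708474*(-1/103743)) = 1/(45411 - 236158/34581) = 1/(1570121633/34581) = 34581/1570121633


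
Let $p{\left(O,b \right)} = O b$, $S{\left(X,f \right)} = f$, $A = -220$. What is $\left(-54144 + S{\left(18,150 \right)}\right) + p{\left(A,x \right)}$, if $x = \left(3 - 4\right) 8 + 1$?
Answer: $-52454$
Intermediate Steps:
$x = -7$ ($x = \left(3 - 4\right) 8 + 1 = \left(-1\right) 8 + 1 = -8 + 1 = -7$)
$\left(-54144 + S{\left(18,150 \right)}\right) + p{\left(A,x \right)} = \left(-54144 + 150\right) - -1540 = -53994 + 1540 = -52454$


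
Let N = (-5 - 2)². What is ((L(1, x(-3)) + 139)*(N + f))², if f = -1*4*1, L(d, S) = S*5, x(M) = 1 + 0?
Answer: 41990400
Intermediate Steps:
x(M) = 1
N = 49 (N = (-7)² = 49)
L(d, S) = 5*S
f = -4 (f = -4*1 = -4)
((L(1, x(-3)) + 139)*(N + f))² = ((5*1 + 139)*(49 - 4))² = ((5 + 139)*45)² = (144*45)² = 6480² = 41990400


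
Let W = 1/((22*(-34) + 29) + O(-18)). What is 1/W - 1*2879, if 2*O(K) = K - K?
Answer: -3598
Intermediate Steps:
O(K) = 0 (O(K) = (K - K)/2 = (1/2)*0 = 0)
W = -1/719 (W = 1/((22*(-34) + 29) + 0) = 1/((-748 + 29) + 0) = 1/(-719 + 0) = 1/(-719) = -1/719 ≈ -0.0013908)
1/W - 1*2879 = 1/(-1/719) - 1*2879 = -719 - 2879 = -3598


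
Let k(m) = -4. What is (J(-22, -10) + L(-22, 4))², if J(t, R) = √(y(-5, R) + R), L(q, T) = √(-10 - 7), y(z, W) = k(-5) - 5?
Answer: -36 - 2*√323 ≈ -71.944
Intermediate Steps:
y(z, W) = -9 (y(z, W) = -4 - 5 = -9)
L(q, T) = I*√17 (L(q, T) = √(-17) = I*√17)
J(t, R) = √(-9 + R)
(J(-22, -10) + L(-22, 4))² = (√(-9 - 10) + I*√17)² = (√(-19) + I*√17)² = (I*√19 + I*√17)² = (I*√17 + I*√19)²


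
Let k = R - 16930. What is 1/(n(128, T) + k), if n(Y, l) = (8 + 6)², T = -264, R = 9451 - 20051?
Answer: -1/27334 ≈ -3.6584e-5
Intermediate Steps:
R = -10600
n(Y, l) = 196 (n(Y, l) = 14² = 196)
k = -27530 (k = -10600 - 16930 = -27530)
1/(n(128, T) + k) = 1/(196 - 27530) = 1/(-27334) = -1/27334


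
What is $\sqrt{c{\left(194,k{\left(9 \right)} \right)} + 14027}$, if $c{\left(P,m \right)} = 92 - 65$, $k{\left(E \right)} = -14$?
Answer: $\sqrt{14054} \approx 118.55$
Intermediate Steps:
$c{\left(P,m \right)} = 27$
$\sqrt{c{\left(194,k{\left(9 \right)} \right)} + 14027} = \sqrt{27 + 14027} = \sqrt{14054}$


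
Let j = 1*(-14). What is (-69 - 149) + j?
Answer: -232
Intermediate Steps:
j = -14
(-69 - 149) + j = (-69 - 149) - 14 = -218 - 14 = -232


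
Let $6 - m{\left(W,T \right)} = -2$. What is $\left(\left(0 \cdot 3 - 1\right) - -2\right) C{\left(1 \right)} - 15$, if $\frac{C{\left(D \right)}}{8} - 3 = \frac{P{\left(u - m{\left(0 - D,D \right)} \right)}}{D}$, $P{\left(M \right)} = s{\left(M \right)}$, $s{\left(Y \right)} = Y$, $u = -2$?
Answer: $-71$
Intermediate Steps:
$m{\left(W,T \right)} = 8$ ($m{\left(W,T \right)} = 6 - -2 = 6 + 2 = 8$)
$P{\left(M \right)} = M$
$C{\left(D \right)} = 24 - \frac{80}{D}$ ($C{\left(D \right)} = 24 + 8 \frac{-2 - 8}{D} = 24 + 8 \left(- \frac{10}{D}\right) = 24 - \frac{80}{D}$)
$\left(\left(0 \cdot 3 - 1\right) - -2\right) C{\left(1 \right)} - 15 = \left(\left(0 \cdot 3 - 1\right) - -2\right) \left(24 - \frac{80}{1}\right) - 15 = \left(\left(0 - 1\right) + 2\right) \left(24 - 80\right) - 15 = \left(-1 + 2\right) \left(24 - 80\right) - 15 = 1 \left(-56\right) - 15 = -56 - 15 = -71$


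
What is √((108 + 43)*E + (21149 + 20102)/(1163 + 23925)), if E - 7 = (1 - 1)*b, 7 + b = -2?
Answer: √53118534/224 ≈ 32.537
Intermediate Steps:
b = -9 (b = -7 - 2 = -9)
E = 7 (E = 7 + (1 - 1)*(-9) = 7 + 0*(-9) = 7 + 0 = 7)
√((108 + 43)*E + (21149 + 20102)/(1163 + 23925)) = √((108 + 43)*7 + (21149 + 20102)/(1163 + 23925)) = √(151*7 + 41251/25088) = √(1057 + 41251*(1/25088)) = √(1057 + 5893/3584) = √(3794181/3584) = √53118534/224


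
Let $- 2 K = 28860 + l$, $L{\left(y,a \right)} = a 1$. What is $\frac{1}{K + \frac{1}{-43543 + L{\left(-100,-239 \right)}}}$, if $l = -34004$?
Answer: $\frac{43782}{112607303} \approx 0.0003888$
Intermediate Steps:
$L{\left(y,a \right)} = a$
$K = 2572$ ($K = - \frac{28860 - 34004}{2} = \left(- \frac{1}{2}\right) \left(-5144\right) = 2572$)
$\frac{1}{K + \frac{1}{-43543 + L{\left(-100,-239 \right)}}} = \frac{1}{2572 + \frac{1}{-43543 - 239}} = \frac{1}{2572 + \frac{1}{-43782}} = \frac{1}{2572 - \frac{1}{43782}} = \frac{1}{\frac{112607303}{43782}} = \frac{43782}{112607303}$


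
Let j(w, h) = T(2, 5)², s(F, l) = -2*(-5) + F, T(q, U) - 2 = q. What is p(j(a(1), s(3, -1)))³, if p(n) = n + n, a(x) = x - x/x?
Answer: 32768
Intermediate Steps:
T(q, U) = 2 + q
a(x) = -1 + x (a(x) = x - 1*1 = x - 1 = -1 + x)
s(F, l) = 10 + F
j(w, h) = 16 (j(w, h) = (2 + 2)² = 4² = 16)
p(n) = 2*n
p(j(a(1), s(3, -1)))³ = (2*16)³ = 32³ = 32768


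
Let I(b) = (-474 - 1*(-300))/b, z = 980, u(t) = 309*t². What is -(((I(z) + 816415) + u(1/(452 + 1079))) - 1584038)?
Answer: 881646607377667/1148540890 ≈ 7.6762e+5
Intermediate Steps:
I(b) = -174/b (I(b) = (-474 + 300)/b = -174/b)
-(((I(z) + 816415) + u(1/(452 + 1079))) - 1584038) = -(((-174/980 + 816415) + 309*(1/(452 + 1079))²) - 1584038) = -(((-174*1/980 + 816415) + 309*(1/1531)²) - 1584038) = -(((-87/490 + 816415) + 309*(1/1531)²) - 1584038) = -((400043263/490 + 309*(1/2343961)) - 1584038) = -((400043263/490 + 309/2343961) - 1584038) = -(937685806936153/1148540890 - 1584038) = -1*(-881646607377667/1148540890) = 881646607377667/1148540890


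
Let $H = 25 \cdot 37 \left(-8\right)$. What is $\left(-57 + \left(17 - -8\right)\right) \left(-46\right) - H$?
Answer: $8872$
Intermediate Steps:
$H = -7400$ ($H = 925 \left(-8\right) = -7400$)
$\left(-57 + \left(17 - -8\right)\right) \left(-46\right) - H = \left(-57 + \left(17 - -8\right)\right) \left(-46\right) - -7400 = \left(-57 + \left(17 + 8\right)\right) \left(-46\right) + 7400 = \left(-57 + 25\right) \left(-46\right) + 7400 = \left(-32\right) \left(-46\right) + 7400 = 1472 + 7400 = 8872$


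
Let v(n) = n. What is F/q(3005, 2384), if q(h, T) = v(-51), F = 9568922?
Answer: -9568922/51 ≈ -1.8763e+5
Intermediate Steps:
q(h, T) = -51
F/q(3005, 2384) = 9568922/(-51) = 9568922*(-1/51) = -9568922/51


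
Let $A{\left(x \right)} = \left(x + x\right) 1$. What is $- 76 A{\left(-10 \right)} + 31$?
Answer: $1551$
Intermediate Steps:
$A{\left(x \right)} = 2 x$ ($A{\left(x \right)} = 2 x 1 = 2 x$)
$- 76 A{\left(-10 \right)} + 31 = - 76 \cdot 2 \left(-10\right) + 31 = \left(-76\right) \left(-20\right) + 31 = 1520 + 31 = 1551$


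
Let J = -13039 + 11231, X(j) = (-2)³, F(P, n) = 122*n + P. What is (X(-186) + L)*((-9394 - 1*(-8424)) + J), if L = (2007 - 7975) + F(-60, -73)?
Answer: 41508876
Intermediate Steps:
F(P, n) = P + 122*n
X(j) = -8
L = -14934 (L = (2007 - 7975) + (-60 + 122*(-73)) = -5968 + (-60 - 8906) = -5968 - 8966 = -14934)
J = -1808
(X(-186) + L)*((-9394 - 1*(-8424)) + J) = (-8 - 14934)*((-9394 - 1*(-8424)) - 1808) = -14942*((-9394 + 8424) - 1808) = -14942*(-970 - 1808) = -14942*(-2778) = 41508876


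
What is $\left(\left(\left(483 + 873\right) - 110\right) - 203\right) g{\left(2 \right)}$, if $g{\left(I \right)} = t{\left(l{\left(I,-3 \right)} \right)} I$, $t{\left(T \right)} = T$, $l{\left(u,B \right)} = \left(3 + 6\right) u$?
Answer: $37548$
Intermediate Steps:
$l{\left(u,B \right)} = 9 u$
$g{\left(I \right)} = 9 I^{2}$ ($g{\left(I \right)} = 9 I I = 9 I^{2}$)
$\left(\left(\left(483 + 873\right) - 110\right) - 203\right) g{\left(2 \right)} = \left(\left(\left(483 + 873\right) - 110\right) - 203\right) 9 \cdot 2^{2} = \left(\left(1356 - 110\right) - 203\right) 9 \cdot 4 = \left(1246 - 203\right) 36 = 1043 \cdot 36 = 37548$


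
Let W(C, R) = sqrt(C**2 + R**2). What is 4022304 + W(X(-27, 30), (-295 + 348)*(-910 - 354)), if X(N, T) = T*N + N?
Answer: 4022304 + sqrt(4488628633) ≈ 4.0893e+6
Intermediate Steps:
X(N, T) = N + N*T (X(N, T) = N*T + N = N + N*T)
4022304 + W(X(-27, 30), (-295 + 348)*(-910 - 354)) = 4022304 + sqrt((-27*(1 + 30))**2 + ((-295 + 348)*(-910 - 354))**2) = 4022304 + sqrt((-27*31)**2 + (53*(-1264))**2) = 4022304 + sqrt((-837)**2 + (-66992)**2) = 4022304 + sqrt(700569 + 4487928064) = 4022304 + sqrt(4488628633)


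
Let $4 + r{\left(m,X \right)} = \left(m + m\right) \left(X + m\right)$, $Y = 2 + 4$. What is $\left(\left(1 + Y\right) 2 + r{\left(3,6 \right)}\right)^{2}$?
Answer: $4096$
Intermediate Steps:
$Y = 6$
$r{\left(m,X \right)} = -4 + 2 m \left(X + m\right)$ ($r{\left(m,X \right)} = -4 + \left(m + m\right) \left(X + m\right) = -4 + 2 m \left(X + m\right)$)
$\left(\left(1 + Y\right) 2 + r{\left(3,6 \right)}\right)^{2} = \left(\left(1 + 6\right) 2 + \left(-4 + 2 \cdot 3^{2} + 2 \cdot 6 \cdot 3\right)\right)^{2} = \left(7 \cdot 2 + \left(-4 + 2 \cdot 9 + 36\right)\right)^{2} = \left(14 + \left(-4 + 18 + 36\right)\right)^{2} = \left(14 + 50\right)^{2} = 64^{2} = 4096$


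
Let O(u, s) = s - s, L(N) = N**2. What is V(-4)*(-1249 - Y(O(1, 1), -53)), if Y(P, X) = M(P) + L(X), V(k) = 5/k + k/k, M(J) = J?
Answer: 2029/2 ≈ 1014.5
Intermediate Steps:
O(u, s) = 0
V(k) = 1 + 5/k (V(k) = 5/k + 1 = 1 + 5/k)
Y(P, X) = P + X**2
V(-4)*(-1249 - Y(O(1, 1), -53)) = ((5 - 4)/(-4))*(-1249 - (0 + (-53)**2)) = (-1/4*1)*(-1249 - (0 + 2809)) = -(-1249 - 1*2809)/4 = -(-1249 - 2809)/4 = -1/4*(-4058) = 2029/2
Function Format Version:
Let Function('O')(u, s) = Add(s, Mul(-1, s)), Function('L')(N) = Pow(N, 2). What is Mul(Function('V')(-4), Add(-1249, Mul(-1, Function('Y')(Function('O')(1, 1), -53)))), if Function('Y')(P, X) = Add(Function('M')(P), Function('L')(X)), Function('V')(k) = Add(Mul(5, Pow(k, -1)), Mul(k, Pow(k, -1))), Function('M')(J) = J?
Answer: Rational(2029, 2) ≈ 1014.5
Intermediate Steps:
Function('O')(u, s) = 0
Function('V')(k) = Add(1, Mul(5, Pow(k, -1))) (Function('V')(k) = Add(Mul(5, Pow(k, -1)), 1) = Add(1, Mul(5, Pow(k, -1))))
Function('Y')(P, X) = Add(P, Pow(X, 2))
Mul(Function('V')(-4), Add(-1249, Mul(-1, Function('Y')(Function('O')(1, 1), -53)))) = Mul(Mul(Pow(-4, -1), Add(5, -4)), Add(-1249, Mul(-1, Add(0, Pow(-53, 2))))) = Mul(Mul(Rational(-1, 4), 1), Add(-1249, Mul(-1, Add(0, 2809)))) = Mul(Rational(-1, 4), Add(-1249, Mul(-1, 2809))) = Mul(Rational(-1, 4), Add(-1249, -2809)) = Mul(Rational(-1, 4), -4058) = Rational(2029, 2)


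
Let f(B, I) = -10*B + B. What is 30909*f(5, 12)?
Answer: -1390905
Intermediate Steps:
f(B, I) = -9*B
30909*f(5, 12) = 30909*(-9*5) = 30909*(-45) = -1390905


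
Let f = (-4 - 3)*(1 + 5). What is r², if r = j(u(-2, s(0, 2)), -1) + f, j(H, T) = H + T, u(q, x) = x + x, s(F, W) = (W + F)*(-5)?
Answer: 3969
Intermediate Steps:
s(F, W) = -5*F - 5*W (s(F, W) = (F + W)*(-5) = -5*F - 5*W)
u(q, x) = 2*x
f = -42 (f = -7*6 = -42)
r = -63 (r = (2*(-5*0 - 5*2) - 1) - 42 = (2*(0 - 10) - 1) - 42 = (2*(-10) - 1) - 42 = (-20 - 1) - 42 = -21 - 42 = -63)
r² = (-63)² = 3969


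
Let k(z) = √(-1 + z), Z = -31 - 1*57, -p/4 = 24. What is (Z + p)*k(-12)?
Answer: -184*I*√13 ≈ -663.42*I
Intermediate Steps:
p = -96 (p = -4*24 = -96)
Z = -88 (Z = -31 - 57 = -88)
(Z + p)*k(-12) = (-88 - 96)*√(-1 - 12) = -184*I*√13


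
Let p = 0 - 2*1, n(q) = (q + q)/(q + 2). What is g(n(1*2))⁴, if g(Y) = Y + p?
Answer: 1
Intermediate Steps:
n(q) = 2*q/(2 + q) (n(q) = (2*q)/(2 + q) = 2*q/(2 + q))
p = -2 (p = 0 - 2 = -2)
g(Y) = -2 + Y (g(Y) = Y - 2 = -2 + Y)
g(n(1*2))⁴ = (-2 + 2*(1*2)/(2 + 1*2))⁴ = (-2 + 2*2/(2 + 2))⁴ = (-2 + 2*2/4)⁴ = (-2 + 2*2*(¼))⁴ = (-2 + 1)⁴ = (-1)⁴ = 1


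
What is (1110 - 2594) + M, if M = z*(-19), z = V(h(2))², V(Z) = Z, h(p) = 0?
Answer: -1484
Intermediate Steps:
z = 0 (z = 0² = 0)
M = 0 (M = 0*(-19) = 0)
(1110 - 2594) + M = (1110 - 2594) + 0 = -1484 + 0 = -1484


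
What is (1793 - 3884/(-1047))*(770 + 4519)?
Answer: 3316476265/349 ≈ 9.5028e+6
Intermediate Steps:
(1793 - 3884/(-1047))*(770 + 4519) = (1793 - 3884*(-1/1047))*5289 = (1793 + 3884/1047)*5289 = (1881155/1047)*5289 = 3316476265/349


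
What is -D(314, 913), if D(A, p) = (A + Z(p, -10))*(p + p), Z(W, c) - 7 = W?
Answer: -2253284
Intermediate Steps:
Z(W, c) = 7 + W
D(A, p) = 2*p*(7 + A + p) (D(A, p) = (A + (7 + p))*(p + p) = (7 + A + p)*(2*p) = 2*p*(7 + A + p))
-D(314, 913) = -2*913*(7 + 314 + 913) = -2*913*1234 = -1*2253284 = -2253284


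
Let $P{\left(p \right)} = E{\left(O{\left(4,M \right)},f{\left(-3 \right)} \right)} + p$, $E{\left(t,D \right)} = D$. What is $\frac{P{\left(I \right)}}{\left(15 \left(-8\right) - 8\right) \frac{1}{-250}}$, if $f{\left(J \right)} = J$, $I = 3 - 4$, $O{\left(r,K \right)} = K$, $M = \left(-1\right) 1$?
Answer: $- \frac{125}{16} \approx -7.8125$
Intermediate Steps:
$M = -1$
$I = -1$ ($I = 3 - 4 = -1$)
$P{\left(p \right)} = -3 + p$
$\frac{P{\left(I \right)}}{\left(15 \left(-8\right) - 8\right) \frac{1}{-250}} = \frac{-3 - 1}{\left(15 \left(-8\right) - 8\right) \frac{1}{-250}} = - \frac{4}{\left(-120 - 8\right) \left(- \frac{1}{250}\right)} = - \frac{4}{\left(-128\right) \left(- \frac{1}{250}\right)} = - \frac{4}{\frac{64}{125}} = \left(-4\right) \frac{125}{64} = - \frac{125}{16}$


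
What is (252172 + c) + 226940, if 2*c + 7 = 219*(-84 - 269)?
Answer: 440455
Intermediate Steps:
c = -38657 (c = -7/2 + (219*(-84 - 269))/2 = -7/2 + (219*(-353))/2 = -7/2 + (½)*(-77307) = -7/2 - 77307/2 = -38657)
(252172 + c) + 226940 = (252172 - 38657) + 226940 = 213515 + 226940 = 440455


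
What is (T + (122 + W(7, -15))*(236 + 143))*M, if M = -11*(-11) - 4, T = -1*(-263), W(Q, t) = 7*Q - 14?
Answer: 6992622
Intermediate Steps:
W(Q, t) = -14 + 7*Q
T = 263
M = 117 (M = 121 - 4 = 117)
(T + (122 + W(7, -15))*(236 + 143))*M = (263 + (122 + (-14 + 7*7))*(236 + 143))*117 = (263 + (122 + (-14 + 49))*379)*117 = (263 + (122 + 35)*379)*117 = (263 + 157*379)*117 = (263 + 59503)*117 = 59766*117 = 6992622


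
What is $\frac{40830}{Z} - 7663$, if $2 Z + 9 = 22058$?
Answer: $- \frac{168879827}{22049} \approx -7659.3$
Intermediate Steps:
$Z = \frac{22049}{2}$ ($Z = - \frac{9}{2} + \frac{1}{2} \cdot 22058 = - \frac{9}{2} + 11029 = \frac{22049}{2} \approx 11025.0$)
$\frac{40830}{Z} - 7663 = \frac{40830}{\frac{22049}{2}} - 7663 = 40830 \cdot \frac{2}{22049} - 7663 = \frac{81660}{22049} - 7663 = - \frac{168879827}{22049}$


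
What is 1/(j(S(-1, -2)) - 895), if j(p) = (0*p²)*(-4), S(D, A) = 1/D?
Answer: -1/895 ≈ -0.0011173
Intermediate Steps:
j(p) = 0 (j(p) = 0*(-4) = 0)
1/(j(S(-1, -2)) - 895) = 1/(0 - 895) = 1/(-895) = -1/895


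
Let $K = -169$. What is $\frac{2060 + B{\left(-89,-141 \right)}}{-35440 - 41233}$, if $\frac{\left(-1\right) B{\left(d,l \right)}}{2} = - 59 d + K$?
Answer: $\frac{8104}{76673} \approx 0.1057$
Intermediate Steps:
$B{\left(d,l \right)} = 338 + 118 d$ ($B{\left(d,l \right)} = - 2 \left(- 59 d - 169\right) = - 2 \left(-169 - 59 d\right) = 338 + 118 d$)
$\frac{2060 + B{\left(-89,-141 \right)}}{-35440 - 41233} = \frac{2060 + \left(338 + 118 \left(-89\right)\right)}{-35440 - 41233} = \frac{2060 + \left(338 - 10502\right)}{-76673} = \left(2060 - 10164\right) \left(- \frac{1}{76673}\right) = \left(-8104\right) \left(- \frac{1}{76673}\right) = \frac{8104}{76673}$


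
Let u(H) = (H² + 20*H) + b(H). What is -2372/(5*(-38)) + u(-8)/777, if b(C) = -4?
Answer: 912022/73815 ≈ 12.356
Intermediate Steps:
u(H) = -4 + H² + 20*H (u(H) = (H² + 20*H) - 4 = -4 + H² + 20*H)
-2372/(5*(-38)) + u(-8)/777 = -2372/(5*(-38)) + (-4 + (-8)² + 20*(-8))/777 = -2372/(-190) + (-4 + 64 - 160)*(1/777) = -2372*(-1/190) - 100*1/777 = 1186/95 - 100/777 = 912022/73815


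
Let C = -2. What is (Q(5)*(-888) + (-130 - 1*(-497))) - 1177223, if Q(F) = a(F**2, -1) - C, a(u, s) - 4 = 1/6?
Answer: -1182332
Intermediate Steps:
a(u, s) = 25/6 (a(u, s) = 4 + 1/6 = 25/6)
Q(F) = 37/6 (Q(F) = 25/6 - 1*(-2) = 25/6 + 2 = 37/6)
(Q(5)*(-888) + (-130 - 1*(-497))) - 1177223 = ((37/6)*(-888) + (-130 - 1*(-497))) - 1177223 = (-5476 + (-130 + 497)) - 1177223 = (-5476 + 367) - 1177223 = -5109 - 1177223 = -1182332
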